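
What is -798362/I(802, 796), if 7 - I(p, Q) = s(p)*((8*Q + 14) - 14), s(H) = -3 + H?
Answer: 798362/5088025 ≈ 0.15691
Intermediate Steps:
I(p, Q) = 7 - 8*Q*(-3 + p) (I(p, Q) = 7 - (-3 + p)*((8*Q + 14) - 14) = 7 - (-3 + p)*((14 + 8*Q) - 14) = 7 - (-3 + p)*8*Q = 7 - 8*Q*(-3 + p))
-798362/I(802, 796) = -798362/(7 - 8*796*(-3 + 802)) = -798362/(7 - 8*796*799) = -798362/(7 - 5088032) = -798362/(-5088025) = -798362*(-1/5088025) = 798362/5088025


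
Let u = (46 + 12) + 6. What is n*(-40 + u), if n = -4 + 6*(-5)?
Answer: -816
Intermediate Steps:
u = 64 (u = 58 + 6 = 64)
n = -34 (n = -4 - 30 = -34)
n*(-40 + u) = -34*(-40 + 64) = -34*24 = -816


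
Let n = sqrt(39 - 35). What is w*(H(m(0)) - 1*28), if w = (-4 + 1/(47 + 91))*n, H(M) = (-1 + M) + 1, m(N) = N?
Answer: 15428/69 ≈ 223.59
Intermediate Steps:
n = 2 (n = sqrt(4) = 2)
H(M) = M
w = -551/69 (w = (-4 + 1/(47 + 91))*2 = (-4 + 1/138)*2 = -551/138*2 = -551/69 ≈ -7.9855)
w*(H(m(0)) - 1*28) = -551*(0 - 1*28)/69 = -551*(0 - 28)/69 = -551/69*(-28) = 15428/69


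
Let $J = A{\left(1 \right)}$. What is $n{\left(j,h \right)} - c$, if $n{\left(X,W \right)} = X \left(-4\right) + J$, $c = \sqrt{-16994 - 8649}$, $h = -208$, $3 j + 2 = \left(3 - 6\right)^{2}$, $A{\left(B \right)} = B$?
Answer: $- \frac{25}{3} - i \sqrt{25643} \approx -8.3333 - 160.13 i$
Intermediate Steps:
$j = \frac{7}{3}$ ($j = - \frac{2}{3} + \frac{\left(3 - 6\right)^{2}}{3} = - \frac{2}{3} + \frac{\left(-3\right)^{2}}{3} = - \frac{2}{3} + \frac{1}{3} \cdot 9 = - \frac{2}{3} + 3 = \frac{7}{3} \approx 2.3333$)
$J = 1$
$c = i \sqrt{25643}$ ($c = \sqrt{-25643} = i \sqrt{25643} \approx 160.13 i$)
$n{\left(X,W \right)} = 1 - 4 X$ ($n{\left(X,W \right)} = X \left(-4\right) + 1 = - 4 X + 1 = 1 - 4 X$)
$n{\left(j,h \right)} - c = \left(1 - \frac{28}{3}\right) - i \sqrt{25643} = - \frac{25}{3} - i \sqrt{25643}$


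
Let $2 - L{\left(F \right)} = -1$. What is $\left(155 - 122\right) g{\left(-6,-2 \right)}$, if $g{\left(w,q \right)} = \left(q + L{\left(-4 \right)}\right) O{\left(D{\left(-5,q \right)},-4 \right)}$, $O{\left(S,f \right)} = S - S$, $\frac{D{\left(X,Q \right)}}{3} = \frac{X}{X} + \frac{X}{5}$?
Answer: $0$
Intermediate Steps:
$D{\left(X,Q \right)} = 3 + \frac{3 X}{5}$ ($D{\left(X,Q \right)} = 3 \left(\frac{X}{X} + \frac{X}{5}\right) = 3 \left(1 + X \frac{1}{5}\right) = 3 \left(1 + \frac{X}{5}\right) = 3 + \frac{3 X}{5}$)
$L{\left(F \right)} = 3$ ($L{\left(F \right)} = 2 - -1 = 2 + 1 = 3$)
$O{\left(S,f \right)} = 0$
$g{\left(w,q \right)} = 0$ ($g{\left(w,q \right)} = \left(q + 3\right) 0 = \left(3 + q\right) 0 = 0$)
$\left(155 - 122\right) g{\left(-6,-2 \right)} = \left(155 - 122\right) 0 = 33 \cdot 0 = 0$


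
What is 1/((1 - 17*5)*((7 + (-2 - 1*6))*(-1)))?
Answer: -1/84 ≈ -0.011905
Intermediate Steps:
1/((1 - 17*5)*((7 + (-2 - 1*6))*(-1))) = 1/((1 - 85)*((7 + (-2 - 6))*(-1))) = 1/(-84*(7 - 8)*(-1)) = 1/(-(-84)*(-1)) = 1/(-84*1) = 1/(-84) = -1/84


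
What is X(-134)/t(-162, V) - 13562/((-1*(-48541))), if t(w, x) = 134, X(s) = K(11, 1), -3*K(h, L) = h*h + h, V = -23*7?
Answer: -1976556/3252247 ≈ -0.60775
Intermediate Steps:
V = -161
K(h, L) = -h/3 - h**2/3 (K(h, L) = -(h*h + h)/3 = -(h**2 + h)/3 = -(h + h**2)/3 = -h/3 - h**2/3)
X(s) = -44 (X(s) = -1/3*11*(1 + 11) = -1/3*11*12 = -44)
X(-134)/t(-162, V) - 13562/((-1*(-48541))) = -44/134 - 13562/((-1*(-48541))) = -44*1/134 - 13562/48541 = -22/67 - 13562*1/48541 = -22/67 - 13562/48541 = -1976556/3252247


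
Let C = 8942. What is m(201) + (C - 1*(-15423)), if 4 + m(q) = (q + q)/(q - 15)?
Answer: 755258/31 ≈ 24363.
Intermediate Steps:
m(q) = -4 + 2*q/(-15 + q) (m(q) = -4 + (q + q)/(q - 15) = -4 + (2*q)/(-15 + q) = -4 + 2*q/(-15 + q))
m(201) + (C - 1*(-15423)) = 2*(30 - 1*201)/(-15 + 201) + (8942 - 1*(-15423)) = 2*(30 - 201)/186 + (8942 + 15423) = 2*(1/186)*(-171) + 24365 = -57/31 + 24365 = 755258/31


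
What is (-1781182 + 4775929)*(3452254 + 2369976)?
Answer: 17436105825810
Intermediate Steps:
(-1781182 + 4775929)*(3452254 + 2369976) = 2994747*5822230 = 17436105825810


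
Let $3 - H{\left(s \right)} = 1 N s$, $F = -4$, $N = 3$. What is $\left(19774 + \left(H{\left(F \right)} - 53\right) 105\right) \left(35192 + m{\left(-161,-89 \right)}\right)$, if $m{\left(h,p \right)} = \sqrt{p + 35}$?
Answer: $555470528 + 47352 i \sqrt{6} \approx 5.5547 \cdot 10^{8} + 1.1599 \cdot 10^{5} i$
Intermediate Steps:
$H{\left(s \right)} = 3 - 3 s$ ($H{\left(s \right)} = 3 - 1 \cdot 3 s = 3 - 3 s$)
$m{\left(h,p \right)} = \sqrt{35 + p}$
$\left(19774 + \left(H{\left(F \right)} - 53\right) 105\right) \left(35192 + m{\left(-161,-89 \right)}\right) = \left(19774 + \left(\left(3 - -12\right) - 53\right) 105\right) \left(35192 + \sqrt{35 - 89}\right) = \left(19774 + \left(\left(3 + 12\right) - 53\right) 105\right) \left(35192 + \sqrt{-54}\right) = \left(19774 + \left(15 - 53\right) 105\right) \left(35192 + 3 i \sqrt{6}\right) = \left(19774 - 3990\right) \left(35192 + 3 i \sqrt{6}\right) = 15784 \left(35192 + 3 i \sqrt{6}\right) = 555470528 + 47352 i \sqrt{6}$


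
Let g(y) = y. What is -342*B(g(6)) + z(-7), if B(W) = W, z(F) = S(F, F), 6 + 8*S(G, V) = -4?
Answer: -8213/4 ≈ -2053.3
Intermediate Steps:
S(G, V) = -5/4 (S(G, V) = -¾ + (⅛)*(-4) = -¾ - ½ = -5/4)
z(F) = -5/4
-342*B(g(6)) + z(-7) = -342*6 - 5/4 = -2052 - 5/4 = -8213/4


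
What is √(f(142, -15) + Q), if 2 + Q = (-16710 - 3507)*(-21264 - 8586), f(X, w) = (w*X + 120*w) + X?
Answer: 2*√150868415 ≈ 24566.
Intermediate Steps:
f(X, w) = X + 120*w + X*w (f(X, w) = (X*w + 120*w) + X = (120*w + X*w) + X = X + 120*w + X*w)
Q = 603477448 (Q = -2 + (-16710 - 3507)*(-21264 - 8586) = -2 - 20217*(-29850) = -2 + 603477450 = 603477448)
√(f(142, -15) + Q) = √((142 + 120*(-15) + 142*(-15)) + 603477448) = √((142 - 1800 - 2130) + 603477448) = √(-3788 + 603477448) = √603473660 = 2*√150868415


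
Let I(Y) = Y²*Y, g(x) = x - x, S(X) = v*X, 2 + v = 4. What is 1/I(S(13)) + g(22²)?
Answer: 1/17576 ≈ 5.6896e-5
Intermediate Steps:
v = 2 (v = -2 + 4 = 2)
S(X) = 2*X
g(x) = 0
I(Y) = Y³
1/I(S(13)) + g(22²) = 1/((2*13)³) + 0 = 1/(26³) + 0 = 1/17576 + 0 = 1/17576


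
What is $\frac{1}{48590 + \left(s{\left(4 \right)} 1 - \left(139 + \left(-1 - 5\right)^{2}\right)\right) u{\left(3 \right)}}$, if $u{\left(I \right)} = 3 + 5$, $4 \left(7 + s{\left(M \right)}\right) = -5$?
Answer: $\frac{1}{47124} \approx 2.1221 \cdot 10^{-5}$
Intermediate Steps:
$s{\left(M \right)} = - \frac{33}{4}$ ($s{\left(M \right)} = -7 + \frac{1}{4} \left(-5\right) = -7 - \frac{5}{4} = - \frac{33}{4}$)
$u{\left(I \right)} = 8$
$\frac{1}{48590 + \left(s{\left(4 \right)} 1 - \left(139 + \left(-1 - 5\right)^{2}\right)\right) u{\left(3 \right)}} = \frac{1}{48590 + \left(\left(- \frac{33}{4}\right) 1 - \left(139 + \left(-1 - 5\right)^{2}\right)\right) 8} = \frac{1}{48590 + \left(- \frac{33}{4} - 175\right) 8} = \frac{1}{48590 - 1466} = \frac{1}{47124}$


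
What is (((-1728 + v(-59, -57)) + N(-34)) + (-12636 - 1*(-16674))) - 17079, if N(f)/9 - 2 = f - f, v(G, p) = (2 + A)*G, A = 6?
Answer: -15223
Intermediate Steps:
v(G, p) = 8*G (v(G, p) = (2 + 6)*G = 8*G)
N(f) = 18 (N(f) = 18 + 9*(f - f) = 18 + 9*0 = 18 + 0 = 18)
(((-1728 + v(-59, -57)) + N(-34)) + (-12636 - 1*(-16674))) - 17079 = (((-1728 + 8*(-59)) + 18) + (-12636 - 1*(-16674))) - 17079 = (((-1728 - 472) + 18) + (-12636 + 16674)) - 17079 = ((-2200 + 18) + 4038) - 17079 = (-2182 + 4038) - 17079 = 1856 - 17079 = -15223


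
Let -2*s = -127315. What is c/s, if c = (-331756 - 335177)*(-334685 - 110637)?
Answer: 593999874852/127315 ≈ 4.6656e+6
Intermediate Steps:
s = 127315/2 (s = -1/2*(-127315) = 127315/2 ≈ 63658.)
c = 296999937426 (c = -666933*(-445322) = 296999937426)
c/s = 296999937426/(127315/2) = 296999937426*(2/127315) = 593999874852/127315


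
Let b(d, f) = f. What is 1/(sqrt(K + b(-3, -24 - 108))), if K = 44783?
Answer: sqrt(44651)/44651 ≈ 0.0047324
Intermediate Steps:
1/(sqrt(K + b(-3, -24 - 108))) = 1/(sqrt(44783 + (-24 - 108))) = 1/(sqrt(44783 - 132)) = 1/(sqrt(44651)) = sqrt(44651)/44651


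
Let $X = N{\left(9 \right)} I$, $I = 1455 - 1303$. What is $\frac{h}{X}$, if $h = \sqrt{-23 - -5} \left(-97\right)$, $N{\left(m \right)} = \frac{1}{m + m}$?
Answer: $- \frac{2619 i \sqrt{2}}{76} \approx - 48.735 i$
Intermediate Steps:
$N{\left(m \right)} = \frac{1}{2 m}$
$I = 152$
$X = \frac{76}{9}$ ($X = \frac{1}{2 \cdot 9} \cdot 152 = \frac{1}{2} \cdot \frac{1}{9} \cdot 152 = \frac{1}{18} \cdot 152 = \frac{76}{9} \approx 8.4444$)
$h = - 291 i \sqrt{2}$ ($h = \sqrt{-23 + 5} \left(-97\right) = \sqrt{-18} \left(-97\right) = 3 i \sqrt{2} \left(-97\right) = - 291 i \sqrt{2} \approx - 411.54 i$)
$\frac{h}{X} = \frac{\left(-291\right) i \sqrt{2}}{\frac{76}{9}} = - 291 i \sqrt{2} \cdot \frac{9}{76} = - \frac{2619 i \sqrt{2}}{76}$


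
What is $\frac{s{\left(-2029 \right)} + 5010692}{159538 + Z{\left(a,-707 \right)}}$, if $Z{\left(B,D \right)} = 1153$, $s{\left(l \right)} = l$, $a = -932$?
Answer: $\frac{5008663}{160691} \approx 31.17$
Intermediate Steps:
$\frac{s{\left(-2029 \right)} + 5010692}{159538 + Z{\left(a,-707 \right)}} = \frac{-2029 + 5010692}{159538 + 1153} = \frac{5008663}{160691}$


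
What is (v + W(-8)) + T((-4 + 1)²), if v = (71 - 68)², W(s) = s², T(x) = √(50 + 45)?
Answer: 73 + √95 ≈ 82.747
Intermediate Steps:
T(x) = √95
v = 9 (v = 3² = 9)
(v + W(-8)) + T((-4 + 1)²) = (9 + (-8)²) + √95 = (9 + 64) + √95 = 73 + √95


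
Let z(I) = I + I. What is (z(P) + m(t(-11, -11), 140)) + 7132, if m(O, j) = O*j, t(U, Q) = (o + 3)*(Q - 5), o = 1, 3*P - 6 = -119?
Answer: -5710/3 ≈ -1903.3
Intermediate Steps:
P = -113/3 (P = 2 + (⅓)*(-119) = 2 - 119/3 = -113/3 ≈ -37.667)
t(U, Q) = -20 + 4*Q (t(U, Q) = (1 + 3)*(Q - 5) = 4*(-5 + Q) = -20 + 4*Q)
z(I) = 2*I
(z(P) + m(t(-11, -11), 140)) + 7132 = (2*(-113/3) + (-20 + 4*(-11))*140) + 7132 = (-226/3 + (-20 - 44)*140) + 7132 = (-226/3 - 64*140) + 7132 = (-226/3 - 8960) + 7132 = -27106/3 + 7132 = -5710/3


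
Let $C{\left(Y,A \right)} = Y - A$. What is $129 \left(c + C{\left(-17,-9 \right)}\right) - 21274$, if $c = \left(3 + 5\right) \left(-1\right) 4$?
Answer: $-26434$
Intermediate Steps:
$c = -32$ ($c = 8 \left(-1\right) 4 = \left(-8\right) 4 = -32$)
$129 \left(c + C{\left(-17,-9 \right)}\right) - 21274 = 129 \left(-32 - 8\right) - 21274 = 129 \left(-40\right) - 21274 = -5160 - 21274 = -26434$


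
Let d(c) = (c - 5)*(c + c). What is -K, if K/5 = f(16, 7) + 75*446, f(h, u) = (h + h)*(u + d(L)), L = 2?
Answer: -166450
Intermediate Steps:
d(c) = 2*c*(-5 + c) (d(c) = (-5 + c)*(2*c) = 2*c*(-5 + c))
f(h, u) = 2*h*(-12 + u) (f(h, u) = (h + h)*(u + 2*2*(-5 + 2)) = (2*h)*(u + 2*2*(-3)) = (2*h)*(u - 12) = (2*h)*(-12 + u) = 2*h*(-12 + u))
K = 166450 (K = 5*(2*16*(-12 + 7) + 75*446) = 5*(2*16*(-5) + 33450) = 5*(-160 + 33450) = 5*33290 = 166450)
-K = -1*166450 = -166450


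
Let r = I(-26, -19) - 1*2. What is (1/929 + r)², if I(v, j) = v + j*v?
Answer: 187415397225/863041 ≈ 2.1716e+5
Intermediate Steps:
r = 466 (r = -26*(1 - 19) - 1*2 = -26*(-18) - 2 = 468 - 2 = 466)
(1/929 + r)² = (1/929 + 466)² = (432915/929)² = 187415397225/863041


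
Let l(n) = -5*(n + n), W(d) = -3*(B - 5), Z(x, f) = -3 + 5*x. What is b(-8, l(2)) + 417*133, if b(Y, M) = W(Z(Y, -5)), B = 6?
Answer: 55458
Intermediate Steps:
W(d) = -3 (W(d) = -3*(6 - 5) = -3*1 = -3)
l(n) = -10*n
b(Y, M) = -3
b(-8, l(2)) + 417*133 = -3 + 417*133 = -3 + 55461 = 55458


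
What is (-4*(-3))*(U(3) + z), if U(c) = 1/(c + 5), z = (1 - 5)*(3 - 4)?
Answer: 99/2 ≈ 49.500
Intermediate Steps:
z = 4 (z = -4*(-1) = 4)
U(c) = 1/(5 + c)
(-4*(-3))*(U(3) + z) = (-4*(-3))*(1/(5 + 3) + 4) = 12*(1/8 + 4) = 12*(⅛ + 4) = 12*(33/8) = 99/2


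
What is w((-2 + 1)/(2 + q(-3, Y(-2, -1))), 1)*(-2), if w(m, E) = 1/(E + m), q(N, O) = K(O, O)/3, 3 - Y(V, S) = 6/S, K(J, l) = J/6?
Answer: -10/3 ≈ -3.3333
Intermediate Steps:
K(J, l) = J/6 (K(J, l) = J*(⅙) = J/6)
Y(V, S) = 3 - 6/S
q(N, O) = O/18 (q(N, O) = (O/6)/3 = (O/6)*(⅓) = O/18)
w((-2 + 1)/(2 + q(-3, Y(-2, -1))), 1)*(-2) = -2/(1 + (-2 + 1)/(2 + (3 - 6/(-1))/18)) = -2/(1 - 1/(2 + (3 - 6*(-1))/18)) = -2/(1 - 1/(2 + (3 + 6)/18)) = -2/(1 - 1/(2 + (1/18)*9)) = -2/(1 - 1/(2 + ½)) = -2/(1 - 1/5/2) = -2/(1 - 1*⅖) = -2/(1 - ⅖) = -2/(⅗) = (5/3)*(-2) = -10/3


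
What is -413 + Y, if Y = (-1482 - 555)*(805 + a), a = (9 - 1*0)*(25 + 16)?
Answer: -2391851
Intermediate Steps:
a = 369 (a = (9 + 0)*41 = 9*41 = 369)
Y = -2391438 (Y = (-1482 - 555)*(805 + 369) = -2037*1174 = -2391438)
-413 + Y = -413 - 2391438 = -2391851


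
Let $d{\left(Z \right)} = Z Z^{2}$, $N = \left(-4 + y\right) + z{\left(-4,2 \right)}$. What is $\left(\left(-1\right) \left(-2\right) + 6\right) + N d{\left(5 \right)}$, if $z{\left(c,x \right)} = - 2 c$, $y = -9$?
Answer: $-617$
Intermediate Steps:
$N = -5$ ($N = \left(-4 - 9\right) - -8 = -13 + 8 = -5$)
$d{\left(Z \right)} = Z^{3}$
$\left(\left(-1\right) \left(-2\right) + 6\right) + N d{\left(5 \right)} = \left(\left(-1\right) \left(-2\right) + 6\right) - 5 \cdot 5^{3} = \left(2 + 6\right) - 625 = 8 - 625 = -617$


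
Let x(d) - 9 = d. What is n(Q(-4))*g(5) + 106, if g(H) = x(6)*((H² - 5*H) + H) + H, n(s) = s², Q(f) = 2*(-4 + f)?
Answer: 20586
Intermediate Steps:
Q(f) = -8 + 2*f
x(d) = 9 + d
g(H) = -59*H + 15*H² (g(H) = (9 + 6)*((H² - 5*H) + H) + H = 15*(H² - 4*H) + H = (-60*H + 15*H²) + H = -59*H + 15*H²)
n(Q(-4))*g(5) + 106 = (-8 + 2*(-4))²*(5*(-59 + 15*5)) + 106 = (-8 - 8)²*(5*(-59 + 75)) + 106 = (-16)²*(5*16) + 106 = 256*80 + 106 = 20480 + 106 = 20586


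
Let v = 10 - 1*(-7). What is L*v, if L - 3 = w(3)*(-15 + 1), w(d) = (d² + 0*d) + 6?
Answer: -3519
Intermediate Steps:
v = 17 (v = 10 + 7 = 17)
w(d) = 6 + d² (w(d) = (d² + 0) + 6 = d² + 6 = 6 + d²)
L = -207 (L = 3 + (6 + 3²)*(-15 + 1) = 3 + (6 + 9)*(-14) = 3 + 15*(-14) = 3 - 210 = -207)
L*v = -207*17 = -3519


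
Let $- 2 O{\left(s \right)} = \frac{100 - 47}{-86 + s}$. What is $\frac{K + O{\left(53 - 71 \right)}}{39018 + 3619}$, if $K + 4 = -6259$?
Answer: $- \frac{186093}{1266928} \approx -0.14689$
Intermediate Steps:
$K = -6263$ ($K = -4 - 6259 = -6263$)
$O{\left(s \right)} = - \frac{53}{2 \left(-86 + s\right)}$ ($O{\left(s \right)} = - \frac{\left(100 - 47\right) \frac{1}{-86 + s}}{2} = - \frac{53 \frac{1}{-86 + s}}{2} = - \frac{53}{2 \left(-86 + s\right)}$)
$\frac{K + O{\left(53 - 71 \right)}}{39018 + 3619} = \frac{-6263 - \frac{53}{-172 + 2 \left(53 - 71\right)}}{39018 + 3619} = \frac{-6263 - \frac{53}{-172 + 2 \left(-18\right)}}{42637} = \left(-6263 - \frac{53}{-172 - 36}\right) \frac{1}{42637} = \left(-6263 - \frac{53}{-208}\right) \frac{1}{42637} = \left(-6263 - - \frac{53}{208}\right) \frac{1}{42637} = \left(-6263 + \frac{53}{208}\right) \frac{1}{42637} = \left(- \frac{1302651}{208}\right) \frac{1}{42637} = - \frac{186093}{1266928}$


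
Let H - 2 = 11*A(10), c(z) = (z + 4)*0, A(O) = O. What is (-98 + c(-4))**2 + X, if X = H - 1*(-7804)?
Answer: 17520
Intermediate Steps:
c(z) = 0 (c(z) = (4 + z)*0 = 0)
H = 112 (H = 2 + 11*10 = 2 + 110 = 112)
X = 7916 (X = 112 - 1*(-7804) = 112 + 7804 = 7916)
(-98 + c(-4))**2 + X = (-98 + 0)**2 + 7916 = (-98)**2 + 7916 = 9604 + 7916 = 17520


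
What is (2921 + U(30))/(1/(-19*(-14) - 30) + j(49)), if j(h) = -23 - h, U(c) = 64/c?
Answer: -10347892/254865 ≈ -40.601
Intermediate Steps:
(2921 + U(30))/(1/(-19*(-14) - 30) + j(49)) = (2921 + 64/30)/(1/(-19*(-14) - 30) + (-23 - 1*49)) = (2921 + 64*(1/30))/(1/(266 - 30) + (-23 - 49)) = (2921 + 32/15)/(1/236 - 72) = 43847/(15*(1/236 - 72)) = 43847/(15*(-16991/236)) = (43847/15)*(-236/16991) = -10347892/254865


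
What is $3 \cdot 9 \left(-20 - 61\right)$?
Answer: $-2187$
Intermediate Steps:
$3 \cdot 9 \left(-20 - 61\right) = 27 \left(-81\right) = -2187$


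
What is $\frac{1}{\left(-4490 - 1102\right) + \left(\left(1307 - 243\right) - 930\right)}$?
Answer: $- \frac{1}{5458} \approx -0.00018322$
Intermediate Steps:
$\frac{1}{\left(-4490 - 1102\right) + \left(\left(1307 - 243\right) - 930\right)} = \frac{1}{-5592 + \left(1064 - 930\right)} = \frac{1}{-5592 + 134} = \frac{1}{-5458} = - \frac{1}{5458}$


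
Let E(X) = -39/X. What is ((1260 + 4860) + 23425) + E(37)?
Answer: 1093126/37 ≈ 29544.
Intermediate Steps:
((1260 + 4860) + 23425) + E(37) = ((1260 + 4860) + 23425) - 39/37 = (6120 + 23425) - 39*1/37 = 29545 - 39/37 = 1093126/37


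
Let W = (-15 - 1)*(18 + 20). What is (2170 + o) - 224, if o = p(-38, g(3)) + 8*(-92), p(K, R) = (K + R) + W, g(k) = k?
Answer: 567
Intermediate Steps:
W = -608 (W = -16*38 = -608)
p(K, R) = -608 + K + R (p(K, R) = (K + R) - 608 = -608 + K + R)
o = -1379 (o = (-608 - 38 + 3) + 8*(-92) = -643 - 736 = -1379)
(2170 + o) - 224 = (2170 - 1379) - 224 = 791 - 224 = 567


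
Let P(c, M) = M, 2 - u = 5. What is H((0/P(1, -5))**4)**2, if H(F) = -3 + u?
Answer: 36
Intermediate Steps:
u = -3 (u = 2 - 1*5 = 2 - 5 = -3)
H(F) = -6 (H(F) = -3 - 3 = -6)
H((0/P(1, -5))**4)**2 = (-6)**2 = 36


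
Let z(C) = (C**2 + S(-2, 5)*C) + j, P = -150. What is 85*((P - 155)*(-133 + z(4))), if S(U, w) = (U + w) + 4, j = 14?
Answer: 1944375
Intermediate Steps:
S(U, w) = 4 + U + w
z(C) = 14 + C**2 + 7*C (z(C) = (C**2 + (4 - 2 + 5)*C) + 14 = (C**2 + 7*C) + 14 = 14 + C**2 + 7*C)
85*((P - 155)*(-133 + z(4))) = 85*((-150 - 155)*(-133 + (14 + 4**2 + 7*4))) = 85*(-305*(-133 + (14 + 16 + 28))) = 85*(-305*(-133 + 58)) = 85*(-305*(-75)) = 85*22875 = 1944375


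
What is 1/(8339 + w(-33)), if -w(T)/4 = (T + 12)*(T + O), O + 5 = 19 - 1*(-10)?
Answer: 1/7583 ≈ 0.00013187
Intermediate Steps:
O = 24 (O = -5 + (19 - 1*(-10)) = -5 + (19 + 10) = -5 + 29 = 24)
w(T) = -4*(12 + T)*(24 + T) (w(T) = -4*(T + 12)*(T + 24) = -4*(12 + T)*(24 + T))
1/(8339 + w(-33)) = 1/(8339 + (-1152 - 144*(-33) - 4*(-33)²)) = 1/(8339 + (-1152 + 4752 - 4*1089)) = 1/(8339 + (-1152 + 4752 - 4356)) = 1/(8339 - 756) = 1/7583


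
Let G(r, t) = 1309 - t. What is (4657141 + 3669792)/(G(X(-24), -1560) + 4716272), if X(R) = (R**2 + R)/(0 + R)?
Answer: 8326933/4719141 ≈ 1.7645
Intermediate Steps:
X(R) = (R + R**2)/R
(4657141 + 3669792)/(G(X(-24), -1560) + 4716272) = (4657141 + 3669792)/((1309 - 1*(-1560)) + 4716272) = 8326933/((1309 + 1560) + 4716272) = 8326933/(2869 + 4716272) = 8326933/4719141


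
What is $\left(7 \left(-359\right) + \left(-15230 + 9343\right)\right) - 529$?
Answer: $-8929$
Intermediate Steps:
$\left(7 \left(-359\right) + \left(-15230 + 9343\right)\right) - 529 = \left(-2513 - 5887\right) - 529 = -8400 - 529 = -8929$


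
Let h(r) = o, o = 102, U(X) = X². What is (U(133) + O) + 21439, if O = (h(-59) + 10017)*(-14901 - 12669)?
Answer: -278941702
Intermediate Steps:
h(r) = 102
O = -278980830 (O = (102 + 10017)*(-14901 - 12669) = 10119*(-27570) = -278980830)
(U(133) + O) + 21439 = (133² - 278980830) + 21439 = (17689 - 278980830) + 21439 = -278963141 + 21439 = -278941702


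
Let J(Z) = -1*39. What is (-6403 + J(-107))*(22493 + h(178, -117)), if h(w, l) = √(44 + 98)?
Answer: -144899906 - 6442*√142 ≈ -1.4498e+8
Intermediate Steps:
J(Z) = -39
h(w, l) = √142
(-6403 + J(-107))*(22493 + h(178, -117)) = (-6403 - 39)*(22493 + √142) = -6442*(22493 + √142) = -144899906 - 6442*√142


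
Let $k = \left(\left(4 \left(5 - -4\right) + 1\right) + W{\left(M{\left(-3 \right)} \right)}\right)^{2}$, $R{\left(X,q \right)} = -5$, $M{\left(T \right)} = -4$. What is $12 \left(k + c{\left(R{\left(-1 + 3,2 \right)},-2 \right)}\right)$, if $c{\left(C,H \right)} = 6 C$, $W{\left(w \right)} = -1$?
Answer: $15192$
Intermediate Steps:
$k = 1296$ ($k = \left(\left(4 \left(5 - -4\right) + 1\right) - 1\right)^{2} = \left(\left(4 \left(5 + 4\right) + 1\right) - 1\right)^{2} = \left(\left(4 \cdot 9 + 1\right) - 1\right)^{2} = \left(\left(36 + 1\right) - 1\right)^{2} = \left(37 - 1\right)^{2} = 36^{2} = 1296$)
$12 \left(k + c{\left(R{\left(-1 + 3,2 \right)},-2 \right)}\right) = 12 \left(1296 + 6 \left(-5\right)\right) = 12 \left(1296 - 30\right) = 12 \cdot 1266 = 15192$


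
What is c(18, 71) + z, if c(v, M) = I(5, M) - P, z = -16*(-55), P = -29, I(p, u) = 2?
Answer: 911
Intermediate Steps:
z = 880
c(v, M) = 31 (c(v, M) = 2 - 1*(-29) = 2 + 29 = 31)
c(18, 71) + z = 31 + 880 = 911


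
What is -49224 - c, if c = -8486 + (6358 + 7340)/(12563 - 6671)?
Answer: -40006999/982 ≈ -40740.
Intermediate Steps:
c = -8330969/982 (c = -8486 + 13698/5892 = -8486 + 13698*(1/5892) = -8486 + 2283/982 = -8330969/982 ≈ -8483.7)
-49224 - c = -49224 - 1*(-8330969/982) = -49224 + 8330969/982 = -40006999/982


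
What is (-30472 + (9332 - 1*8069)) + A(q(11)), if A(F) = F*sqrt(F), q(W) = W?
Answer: -29209 + 11*sqrt(11) ≈ -29173.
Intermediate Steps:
A(F) = F**(3/2)
(-30472 + (9332 - 1*8069)) + A(q(11)) = (-30472 + (9332 - 1*8069)) + 11**(3/2) = (-30472 + (9332 - 8069)) + 11*sqrt(11) = (-30472 + 1263) + 11*sqrt(11) = -29209 + 11*sqrt(11)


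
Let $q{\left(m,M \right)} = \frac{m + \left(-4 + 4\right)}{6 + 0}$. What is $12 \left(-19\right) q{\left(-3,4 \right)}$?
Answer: $114$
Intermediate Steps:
$q{\left(m,M \right)} = \frac{m}{6}$ ($q{\left(m,M \right)} = \frac{m + 0}{6} = m \frac{1}{6} = \frac{m}{6}$)
$12 \left(-19\right) q{\left(-3,4 \right)} = 12 \left(-19\right) \frac{1}{6} \left(-3\right) = \left(-228\right) \left(- \frac{1}{2}\right) = 114$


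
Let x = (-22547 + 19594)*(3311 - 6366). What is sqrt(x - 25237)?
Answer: sqrt(8996178) ≈ 2999.4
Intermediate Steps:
x = 9021415 (x = -2953*(-3055) = 9021415)
sqrt(x - 25237) = sqrt(9021415 - 25237) = sqrt(8996178)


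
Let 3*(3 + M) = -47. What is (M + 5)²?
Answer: 1681/9 ≈ 186.78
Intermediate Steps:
M = -56/3 (M = -3 + (⅓)*(-47) = -3 - 47/3 = -56/3 ≈ -18.667)
(M + 5)² = (-56/3 + 5)² = (-41/3)² = 1681/9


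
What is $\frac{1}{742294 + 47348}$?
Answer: $\frac{1}{789642} \approx 1.2664 \cdot 10^{-6}$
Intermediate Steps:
$\frac{1}{742294 + 47348} = \frac{1}{789642}$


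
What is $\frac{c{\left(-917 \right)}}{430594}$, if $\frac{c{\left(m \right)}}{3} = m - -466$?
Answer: $- \frac{1353}{430594} \approx -0.0031422$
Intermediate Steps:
$c{\left(m \right)} = 1398 + 3 m$ ($c{\left(m \right)} = 3 \left(m - -466\right) = 3 \left(m + 466\right) = 3 \left(466 + m\right) = 1398 + 3 m$)
$\frac{c{\left(-917 \right)}}{430594} = \frac{1398 + 3 \left(-917\right)}{430594} = \left(1398 - 2751\right) \frac{1}{430594} = \left(-1353\right) \frac{1}{430594} = - \frac{1353}{430594}$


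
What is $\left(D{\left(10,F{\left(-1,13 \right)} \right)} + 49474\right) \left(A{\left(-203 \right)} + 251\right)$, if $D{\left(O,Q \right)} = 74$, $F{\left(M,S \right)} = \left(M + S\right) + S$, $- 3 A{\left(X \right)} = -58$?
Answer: $13394476$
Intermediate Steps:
$A{\left(X \right)} = \frac{58}{3}$ ($A{\left(X \right)} = \left(- \frac{1}{3}\right) \left(-58\right) = \frac{58}{3}$)
$F{\left(M,S \right)} = M + 2 S$
$\left(D{\left(10,F{\left(-1,13 \right)} \right)} + 49474\right) \left(A{\left(-203 \right)} + 251\right) = \left(74 + 49474\right) \left(\frac{58}{3} + 251\right) = 49548 \cdot \frac{811}{3} = 13394476$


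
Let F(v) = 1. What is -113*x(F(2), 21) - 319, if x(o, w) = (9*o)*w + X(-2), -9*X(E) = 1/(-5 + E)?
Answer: -1365701/63 ≈ -21678.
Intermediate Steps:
X(E) = -1/(9*(-5 + E))
x(o, w) = 1/63 + 9*o*w (x(o, w) = (9*o)*w - 1/(-45 + 9*(-2)) = 9*o*w - 1/(-45 - 18) = 9*o*w - 1/(-63) = 9*o*w - 1*(-1/63) = 9*o*w + 1/63 = 1/63 + 9*o*w)
-113*x(F(2), 21) - 319 = -113*(1/63 + 9*1*21) - 319 = -113*(1/63 + 189) - 319 = -113*11908/63 - 319 = -1345604/63 - 319 = -1365701/63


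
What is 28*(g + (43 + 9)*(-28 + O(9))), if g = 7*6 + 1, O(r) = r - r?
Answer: -39564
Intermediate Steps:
O(r) = 0
g = 43 (g = 42 + 1 = 43)
28*(g + (43 + 9)*(-28 + O(9))) = 28*(43 + (43 + 9)*(-28 + 0)) = 28*(43 + 52*(-28)) = 28*(43 - 1456) = 28*(-1413) = -39564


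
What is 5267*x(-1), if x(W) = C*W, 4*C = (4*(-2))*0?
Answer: 0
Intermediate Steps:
C = 0 (C = ((4*(-2))*0)/4 = (-8*0)/4 = (¼)*0 = 0)
x(W) = 0 (x(W) = 0*W = 0)
5267*x(-1) = 5267*0 = 0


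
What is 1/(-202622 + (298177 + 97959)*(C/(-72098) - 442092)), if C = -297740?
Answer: -2773/485627512711942 ≈ -5.7101e-12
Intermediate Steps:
1/(-202622 + (298177 + 97959)*(C/(-72098) - 442092)) = 1/(-202622 + (298177 + 97959)*(-297740/(-72098) - 442092)) = 1/(-202622 + 396136*(-297740*(-1/72098) - 442092)) = 1/(-202622 + 396136*(148870/36049 - 442092)) = 1/(-202622 + 396136*(-15936825638/36049)) = 1/(-202622 - 485626950841136/2773) = 1/(-485627512711942/2773) = -2773/485627512711942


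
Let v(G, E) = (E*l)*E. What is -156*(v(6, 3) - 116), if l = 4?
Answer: 12480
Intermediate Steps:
v(G, E) = 4*E² (v(G, E) = (E*4)*E = (4*E)*E = 4*E²)
-156*(v(6, 3) - 116) = -156*(4*3² - 116) = -156*(4*9 - 116) = -156*(36 - 116) = -156*(-80) = 12480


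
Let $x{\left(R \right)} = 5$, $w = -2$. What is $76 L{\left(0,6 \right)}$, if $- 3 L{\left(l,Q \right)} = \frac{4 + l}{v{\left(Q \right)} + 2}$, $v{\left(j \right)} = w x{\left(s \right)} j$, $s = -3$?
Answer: $\frac{152}{87} \approx 1.7471$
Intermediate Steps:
$v{\left(j \right)} = - 10 j$ ($v{\left(j \right)} = \left(-2\right) 5 j = - 10 j$)
$L{\left(l,Q \right)} = - \frac{4 + l}{3 \left(2 - 10 Q\right)}$ ($L{\left(l,Q \right)} = - \frac{\left(4 + l\right) \frac{1}{- 10 Q + 2}}{3} = - \frac{\left(4 + l\right) \frac{1}{2 - 10 Q}}{3} = - \frac{\frac{1}{2 - 10 Q} \left(4 + l\right)}{3} = - \frac{4 + l}{3 \left(2 - 10 Q\right)}$)
$76 L{\left(0,6 \right)} = 76 \frac{4 + 0}{6 \left(-1 + 5 \cdot 6\right)} = 76 \cdot \frac{1}{6} \frac{1}{-1 + 30} \cdot 4 = 76 \cdot \frac{1}{6} \cdot \frac{1}{29} \cdot 4 = 76 \cdot \frac{2}{87} = \frac{152}{87}$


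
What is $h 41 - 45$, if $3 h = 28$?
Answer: $\frac{1013}{3} \approx 337.67$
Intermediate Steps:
$h = \frac{28}{3}$ ($h = \frac{1}{3} \cdot 28 = \frac{28}{3} \approx 9.3333$)
$h 41 - 45 = \frac{28}{3} \cdot 41 - 45 = \frac{1148}{3} - 45 = \frac{1013}{3}$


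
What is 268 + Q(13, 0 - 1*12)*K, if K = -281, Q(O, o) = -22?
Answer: 6450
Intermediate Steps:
268 + Q(13, 0 - 1*12)*K = 268 - 22*(-281) = 268 + 6182 = 6450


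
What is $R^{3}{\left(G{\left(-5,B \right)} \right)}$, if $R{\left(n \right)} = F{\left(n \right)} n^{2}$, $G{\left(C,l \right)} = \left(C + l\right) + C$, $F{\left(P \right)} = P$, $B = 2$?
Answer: $-134217728$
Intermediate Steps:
$G{\left(C,l \right)} = l + 2 C$
$R{\left(n \right)} = n^{3}$ ($R{\left(n \right)} = n n^{2} = n^{3}$)
$R^{3}{\left(G{\left(-5,B \right)} \right)} = \left(\left(2 + 2 \left(-5\right)\right)^{3}\right)^{3} = \left(\left(2 - 10\right)^{3}\right)^{3} = \left(\left(-8\right)^{3}\right)^{3} = \left(-512\right)^{3} = -134217728$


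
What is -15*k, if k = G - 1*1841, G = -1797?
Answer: 54570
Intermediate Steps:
k = -3638 (k = -1797 - 1*1841 = -1797 - 1841 = -3638)
-15*k = -15*(-3638) = 54570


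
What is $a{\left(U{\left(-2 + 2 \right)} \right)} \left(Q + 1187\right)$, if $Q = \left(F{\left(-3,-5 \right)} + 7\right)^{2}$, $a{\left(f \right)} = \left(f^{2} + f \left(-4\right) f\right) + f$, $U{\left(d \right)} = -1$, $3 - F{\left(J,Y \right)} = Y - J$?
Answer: $-5324$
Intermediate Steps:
$F{\left(J,Y \right)} = 3 + J - Y$ ($F{\left(J,Y \right)} = 3 - \left(Y - J\right) = 3 + \left(J - Y\right) = 3 + J - Y$)
$a{\left(f \right)} = f - 3 f^{2}$ ($a{\left(f \right)} = \left(f^{2} + - 4 f f\right) + f = \left(f^{2} - 4 f^{2}\right) + f = - 3 f^{2} + f = f - 3 f^{2}$)
$Q = 144$ ($Q = \left(\left(3 - 3 - -5\right) + 7\right)^{2} = \left(\left(3 - 3 + 5\right) + 7\right)^{2} = \left(5 + 7\right)^{2} = 12^{2} = 144$)
$a{\left(U{\left(-2 + 2 \right)} \right)} \left(Q + 1187\right) = - (1 - -3) \left(144 + 1187\right) = - (1 + 3) 1331 = \left(-1\right) 4 \cdot 1331 = \left(-4\right) 1331 = -5324$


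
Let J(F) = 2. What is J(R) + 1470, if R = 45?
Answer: 1472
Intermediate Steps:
J(R) + 1470 = 2 + 1470 = 1472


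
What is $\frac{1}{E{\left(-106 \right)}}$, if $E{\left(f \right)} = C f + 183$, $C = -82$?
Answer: $\frac{1}{8875} \approx 0.00011268$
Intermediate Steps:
$E{\left(f \right)} = 183 - 82 f$ ($E{\left(f \right)} = - 82 f + 183 = 183 - 82 f$)
$\frac{1}{E{\left(-106 \right)}} = \frac{1}{183 - -8692} = \frac{1}{183 + 8692} = \frac{1}{8875}$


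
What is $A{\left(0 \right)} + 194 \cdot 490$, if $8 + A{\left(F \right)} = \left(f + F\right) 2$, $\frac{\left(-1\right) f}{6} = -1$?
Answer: $95064$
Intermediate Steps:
$f = 6$ ($f = \left(-6\right) \left(-1\right) = 6$)
$A{\left(F \right)} = 4 + 2 F$ ($A{\left(F \right)} = -8 + \left(6 + F\right) 2 = -8 + \left(12 + 2 F\right) = 4 + 2 F$)
$A{\left(0 \right)} + 194 \cdot 490 = \left(4 + 2 \cdot 0\right) + 194 \cdot 490 = \left(4 + 0\right) + 95060 = 4 + 95060 = 95064$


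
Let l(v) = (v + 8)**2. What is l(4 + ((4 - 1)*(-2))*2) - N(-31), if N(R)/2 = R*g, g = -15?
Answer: -930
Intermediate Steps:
N(R) = -30*R (N(R) = 2*(R*(-15)) = 2*(-15*R) = -30*R)
l(v) = (8 + v)**2
l(4 + ((4 - 1)*(-2))*2) - N(-31) = (8 + (4 + ((4 - 1)*(-2))*2))**2 - (-30)*(-31) = (8 + (4 + (3*(-2))*2))**2 - 1*930 = (8 + (4 - 6*2))**2 - 930 = (8 + (4 - 12))**2 - 930 = (8 - 8)**2 - 930 = 0**2 - 930 = 0 - 930 = -930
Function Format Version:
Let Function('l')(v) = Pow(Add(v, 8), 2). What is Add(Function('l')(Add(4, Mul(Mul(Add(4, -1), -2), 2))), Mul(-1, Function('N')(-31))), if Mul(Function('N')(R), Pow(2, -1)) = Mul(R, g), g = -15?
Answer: -930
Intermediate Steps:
Function('N')(R) = Mul(-30, R) (Function('N')(R) = Mul(2, Mul(R, -15)) = Mul(2, Mul(-15, R)) = Mul(-30, R))
Function('l')(v) = Pow(Add(8, v), 2)
Add(Function('l')(Add(4, Mul(Mul(Add(4, -1), -2), 2))), Mul(-1, Function('N')(-31))) = Add(Pow(Add(8, Add(4, Mul(Mul(Add(4, -1), -2), 2))), 2), Mul(-1, Mul(-30, -31))) = Add(Pow(Add(8, Add(4, Mul(Mul(3, -2), 2))), 2), Mul(-1, 930)) = Add(Pow(Add(8, Add(4, Mul(-6, 2))), 2), -930) = Add(Pow(Add(8, Add(4, -12)), 2), -930) = Add(Pow(Add(8, -8), 2), -930) = Add(Pow(0, 2), -930) = Add(0, -930) = -930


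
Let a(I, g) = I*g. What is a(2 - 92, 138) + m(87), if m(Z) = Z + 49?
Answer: -12284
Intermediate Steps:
m(Z) = 49 + Z
a(2 - 92, 138) + m(87) = (2 - 92)*138 + (49 + 87) = -90*138 + 136 = -12420 + 136 = -12284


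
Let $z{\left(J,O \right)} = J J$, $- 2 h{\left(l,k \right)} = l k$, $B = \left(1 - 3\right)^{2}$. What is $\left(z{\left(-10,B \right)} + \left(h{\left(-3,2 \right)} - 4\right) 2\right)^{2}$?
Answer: $9604$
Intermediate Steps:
$B = 4$ ($B = \left(-2\right)^{2} = 4$)
$h{\left(l,k \right)} = - \frac{k l}{2}$ ($h{\left(l,k \right)} = - \frac{l k}{2} = - \frac{k l}{2}$)
$z{\left(J,O \right)} = J^{2}$
$\left(z{\left(-10,B \right)} + \left(h{\left(-3,2 \right)} - 4\right) 2\right)^{2} = \left(\left(-10\right)^{2} + \left(\left(- \frac{1}{2}\right) 2 \left(-3\right) - 4\right) 2\right)^{2} = \left(100 + \left(3 - 4\right) 2\right)^{2} = \left(100 - 2\right)^{2} = 98^{2} = 9604$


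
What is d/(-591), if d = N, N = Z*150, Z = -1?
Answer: 50/197 ≈ 0.25381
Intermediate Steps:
N = -150 (N = -1*150 = -150)
d = -150
d/(-591) = -150/(-591) = -150*(-1/591) = 50/197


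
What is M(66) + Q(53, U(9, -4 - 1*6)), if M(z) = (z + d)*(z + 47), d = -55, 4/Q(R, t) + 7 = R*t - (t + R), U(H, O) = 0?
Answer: 18644/15 ≈ 1242.9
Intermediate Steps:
Q(R, t) = 4/(-7 - R - t + R*t) (Q(R, t) = 4/(-7 + (R*t - (t + R))) = 4/(-7 + (R*t - (R + t))) = 4/(-7 + (R*t + (-R - t))) = 4/(-7 + (-R - t + R*t)) = 4/(-7 - R - t + R*t))
M(z) = (-55 + z)*(47 + z) (M(z) = (z - 55)*(z + 47) = (-55 + z)*(47 + z))
M(66) + Q(53, U(9, -4 - 1*6)) = (-2585 + 66² - 8*66) + 4/(-7 - 1*53 - 1*0 + 53*0) = (-2585 + 4356 - 528) + 4/(-7 - 53 + 0 + 0) = 1243 + 4/(-60) = 1243 + 4*(-1/60) = 1243 - 1/15 = 18644/15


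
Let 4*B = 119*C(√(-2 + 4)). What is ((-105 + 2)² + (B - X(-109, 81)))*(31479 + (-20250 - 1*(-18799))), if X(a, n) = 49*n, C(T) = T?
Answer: 199385920 + 893333*√2 ≈ 2.0065e+8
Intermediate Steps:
B = 119*√2/4 (B = (119*√(-2 + 4))/4 = (119*√2)/4 = 119*√2/4 ≈ 42.073)
((-105 + 2)² + (B - X(-109, 81)))*(31479 + (-20250 - 1*(-18799))) = ((-105 + 2)² + (119*√2/4 - 49*81))*(31479 + (-20250 - 1*(-18799))) = ((-103)² + (119*√2/4 - 1*3969))*(31479 + (-20250 + 18799)) = (10609 + (119*√2/4 - 3969))*(31479 - 1451) = (10609 + (-3969 + 119*√2/4))*30028 = (6640 + 119*√2/4)*30028 = 199385920 + 893333*√2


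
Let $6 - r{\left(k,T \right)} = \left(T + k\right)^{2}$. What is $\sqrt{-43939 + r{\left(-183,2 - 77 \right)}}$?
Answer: $i \sqrt{110497} \approx 332.41 i$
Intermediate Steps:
$r{\left(k,T \right)} = 6 - \left(T + k\right)^{2}$
$\sqrt{-43939 + r{\left(-183,2 - 77 \right)}} = \sqrt{-43939 + \left(6 - \left(\left(2 - 77\right) - 183\right)^{2}\right)} = \sqrt{-43939 + \left(6 - \left(-75 - 183\right)^{2}\right)} = \sqrt{-43939 + \left(6 - \left(-258\right)^{2}\right)} = \sqrt{-43939 + \left(6 - 66564\right)} = \sqrt{-43939 - 66558} = \sqrt{-110497} = i \sqrt{110497}$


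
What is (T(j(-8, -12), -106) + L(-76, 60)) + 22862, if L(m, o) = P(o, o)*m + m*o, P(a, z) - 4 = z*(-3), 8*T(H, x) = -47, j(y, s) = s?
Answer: 253377/8 ≈ 31672.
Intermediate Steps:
T(H, x) = -47/8 (T(H, x) = (1/8)*(-47) = -47/8)
P(a, z) = 4 - 3*z (P(a, z) = 4 + z*(-3) = 4 - 3*z)
L(m, o) = m*o + m*(4 - 3*o) (L(m, o) = (4 - 3*o)*m + m*o = m*(4 - 3*o) + m*o = m*o + m*(4 - 3*o))
(T(j(-8, -12), -106) + L(-76, 60)) + 22862 = (-47/8 + 2*(-76)*(2 - 1*60)) + 22862 = (-47/8 + 2*(-76)*(2 - 60)) + 22862 = (-47/8 + 2*(-76)*(-58)) + 22862 = (-47/8 + 8816) + 22862 = 70481/8 + 22862 = 253377/8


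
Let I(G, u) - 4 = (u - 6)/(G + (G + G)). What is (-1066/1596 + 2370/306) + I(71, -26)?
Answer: 10524679/963186 ≈ 10.927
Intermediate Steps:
I(G, u) = 4 + (-6 + u)/(3*G) (I(G, u) = 4 + (u - 6)/(G + (G + G)) = 4 + (-6 + u)/(G + 2*G) = 4 + (-6 + u)/((3*G)) = 4 + (-6 + u)*(1/(3*G)) = 4 + (-6 + u)/(3*G))
(-1066/1596 + 2370/306) + I(71, -26) = (-1066/1596 + 2370/306) + (⅓)*(-6 - 26 + 12*71)/71 = (-1066*1/1596 + 2370*(1/306)) + (⅓)*(1/71)*(-6 - 26 + 852) = (-533/798 + 395/51) + (⅓)*(1/71)*820 = 32003/4522 + 820/213 = 10524679/963186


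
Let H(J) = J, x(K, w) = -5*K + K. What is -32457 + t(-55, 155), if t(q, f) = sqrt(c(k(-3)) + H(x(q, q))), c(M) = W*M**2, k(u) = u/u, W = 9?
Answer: -32457 + sqrt(229) ≈ -32442.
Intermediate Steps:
x(K, w) = -4*K
k(u) = 1
c(M) = 9*M**2
t(q, f) = sqrt(9 - 4*q) (t(q, f) = sqrt(9*1**2 - 4*q) = sqrt(9*1 - 4*q) = sqrt(9 - 4*q))
-32457 + t(-55, 155) = -32457 + sqrt(9 - 4*(-55)) = -32457 + sqrt(9 + 220) = -32457 + sqrt(229)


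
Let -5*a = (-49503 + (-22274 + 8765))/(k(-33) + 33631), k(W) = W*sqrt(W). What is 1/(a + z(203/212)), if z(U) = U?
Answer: 846572971149020/1127858957043953 - 233640934560*I*sqrt(33)/1127858957043953 ≈ 0.7506 - 0.00119*I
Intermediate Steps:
k(W) = W**(3/2)
a = 63012/(5*(33631 - 33*I*sqrt(33))) (a = -(-49503 + (-22274 + 8765))/(5*((-33)**(3/2) + 33631)) = -(-49503 - 13509)/(5*(-33*I*sqrt(33) + 33631)) = -(-63012)/(5*(33631 - 33*I*sqrt(33))) = 63012/(5*(33631 - 33*I*sqrt(33))) ≈ 0.37471 + 0.0021122*I)
1/(a + z(203/212)) = 1/((1059578286/2827700245 + 1039698*I*sqrt(33)/2827700245) + 203/212) = 1/(798653746367/599472451940 + 1039698*I*sqrt(33)/2827700245)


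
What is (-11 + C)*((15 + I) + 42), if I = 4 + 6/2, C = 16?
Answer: 320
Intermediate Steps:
I = 7 (I = 4 + 6*(½) = 4 + 3 = 7)
(-11 + C)*((15 + I) + 42) = (-11 + 16)*((15 + 7) + 42) = 5*(22 + 42) = 5*64 = 320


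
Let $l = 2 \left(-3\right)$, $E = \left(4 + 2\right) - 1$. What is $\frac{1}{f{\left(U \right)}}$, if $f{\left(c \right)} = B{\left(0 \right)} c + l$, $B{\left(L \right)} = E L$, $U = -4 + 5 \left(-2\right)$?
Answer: $- \frac{1}{6} \approx -0.16667$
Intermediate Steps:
$E = 5$ ($E = 6 - 1 = 5$)
$l = -6$
$U = -14$ ($U = -4 - 10 = -14$)
$B{\left(L \right)} = 5 L$
$f{\left(c \right)} = -6$ ($f{\left(c \right)} = 5 \cdot 0 c - 6 = 0 c - 6 = 0 - 6 = -6$)
$\frac{1}{f{\left(U \right)}} = \frac{1}{-6} = - \frac{1}{6}$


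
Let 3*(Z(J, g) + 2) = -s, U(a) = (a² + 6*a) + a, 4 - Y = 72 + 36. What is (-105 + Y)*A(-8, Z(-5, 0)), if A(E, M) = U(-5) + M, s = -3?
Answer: 2299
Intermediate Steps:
Y = -104 (Y = 4 - (72 + 36) = 4 - 1*108 = 4 - 108 = -104)
U(a) = a² + 7*a
Z(J, g) = -1 (Z(J, g) = -2 + (-1*(-3))/3 = -2 + (⅓)*3 = -2 + 1 = -1)
A(E, M) = -10 + M (A(E, M) = -5*(7 - 5) + M = -5*2 + M = -10 + M)
(-105 + Y)*A(-8, Z(-5, 0)) = (-105 - 104)*(-10 - 1) = -209*(-11) = 2299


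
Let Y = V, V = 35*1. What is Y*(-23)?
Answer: -805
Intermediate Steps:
V = 35
Y = 35
Y*(-23) = 35*(-23) = -805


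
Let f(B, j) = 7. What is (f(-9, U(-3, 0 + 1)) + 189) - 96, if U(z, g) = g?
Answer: 100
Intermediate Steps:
(f(-9, U(-3, 0 + 1)) + 189) - 96 = (7 + 189) - 96 = 196 - 96 = 100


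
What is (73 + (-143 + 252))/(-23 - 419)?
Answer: -7/17 ≈ -0.41176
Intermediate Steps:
(73 + (-143 + 252))/(-23 - 419) = (73 + 109)/(-442) = 182*(-1/442) = -7/17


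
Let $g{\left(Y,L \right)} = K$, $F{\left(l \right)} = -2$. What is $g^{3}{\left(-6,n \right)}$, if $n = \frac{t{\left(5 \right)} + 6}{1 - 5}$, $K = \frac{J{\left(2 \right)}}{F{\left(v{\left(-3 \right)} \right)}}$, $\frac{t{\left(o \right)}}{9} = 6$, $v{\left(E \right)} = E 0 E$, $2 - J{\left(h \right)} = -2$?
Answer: $-8$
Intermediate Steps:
$J{\left(h \right)} = 4$ ($J{\left(h \right)} = 2 - -2 = 2 + 2 = 4$)
$v{\left(E \right)} = 0$ ($v{\left(E \right)} = E 0 = 0$)
$t{\left(o \right)} = 54$ ($t{\left(o \right)} = 9 \cdot 6 = 54$)
$K = -2$ ($K = \frac{4}{-2} = 4 \left(- \frac{1}{2}\right) = -2$)
$n = -15$ ($n = \frac{54 + 6}{1 - 5} = \frac{60}{-4} = 60 \left(- \frac{1}{4}\right) = -15$)
$g{\left(Y,L \right)} = -2$
$g^{3}{\left(-6,n \right)} = \left(-2\right)^{3} = -8$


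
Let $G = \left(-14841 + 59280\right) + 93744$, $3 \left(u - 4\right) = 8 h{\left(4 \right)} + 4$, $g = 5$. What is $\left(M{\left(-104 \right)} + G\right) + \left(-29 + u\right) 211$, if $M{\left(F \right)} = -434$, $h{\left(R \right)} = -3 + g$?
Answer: $\frac{401642}{3} \approx 1.3388 \cdot 10^{5}$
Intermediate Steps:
$h{\left(R \right)} = 2$ ($h{\left(R \right)} = -3 + 5 = 2$)
$u = \frac{32}{3}$ ($u = 4 + \frac{8 \cdot 2 + 4}{3} = 4 + \frac{16 + 4}{3} = 4 + \frac{1}{3} \cdot 20 = 4 + \frac{20}{3} = \frac{32}{3} \approx 10.667$)
$G = 138183$ ($G = 44439 + 93744 = 138183$)
$\left(M{\left(-104 \right)} + G\right) + \left(-29 + u\right) 211 = \left(-434 + 138183\right) + \left(-29 + \frac{32}{3}\right) 211 = 137749 - \frac{11605}{3} = \frac{401642}{3}$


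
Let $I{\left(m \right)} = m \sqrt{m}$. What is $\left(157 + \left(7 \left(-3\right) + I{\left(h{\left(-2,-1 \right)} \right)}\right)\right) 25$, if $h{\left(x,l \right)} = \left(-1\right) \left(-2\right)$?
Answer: $3400 + 50 \sqrt{2} \approx 3470.7$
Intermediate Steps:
$h{\left(x,l \right)} = 2$
$I{\left(m \right)} = m^{\frac{3}{2}}$
$\left(157 + \left(7 \left(-3\right) + I{\left(h{\left(-2,-1 \right)} \right)}\right)\right) 25 = \left(157 + \left(7 \left(-3\right) + 2^{\frac{3}{2}}\right)\right) 25 = \left(157 - \left(21 - 2 \sqrt{2}\right)\right) 25 = \left(136 + 2 \sqrt{2}\right) 25 = 3400 + 50 \sqrt{2}$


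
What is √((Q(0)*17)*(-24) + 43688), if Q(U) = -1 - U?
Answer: 8*√689 ≈ 209.99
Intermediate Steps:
√((Q(0)*17)*(-24) + 43688) = √(((-1 - 1*0)*17)*(-24) + 43688) = √(((-1 + 0)*17)*(-24) + 43688) = √(-1*17*(-24) + 43688) = √(-17*(-24) + 43688) = √(408 + 43688) = √44096 = 8*√689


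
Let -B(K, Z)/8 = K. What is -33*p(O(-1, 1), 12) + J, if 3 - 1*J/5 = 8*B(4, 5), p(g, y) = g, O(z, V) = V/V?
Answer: 1262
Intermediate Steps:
B(K, Z) = -8*K
O(z, V) = 1
J = 1295 (J = 15 - 40*(-8*4) = 15 - 40*(-32) = 15 - 5*(-256) = 15 + 1280 = 1295)
-33*p(O(-1, 1), 12) + J = -33*1 + 1295 = -33 + 1295 = 1262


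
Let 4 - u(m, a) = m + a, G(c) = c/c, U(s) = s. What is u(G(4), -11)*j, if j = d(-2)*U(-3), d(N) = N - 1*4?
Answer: 252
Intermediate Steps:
d(N) = -4 + N (d(N) = N - 4 = -4 + N)
G(c) = 1
u(m, a) = 4 - a - m (u(m, a) = 4 - (m + a) = 4 - (a + m) = 4 + (-a - m) = 4 - a - m)
j = 18 (j = (-4 - 2)*(-3) = -6*(-3) = 18)
u(G(4), -11)*j = (4 - 1*(-11) - 1*1)*18 = (4 + 11 - 1)*18 = 14*18 = 252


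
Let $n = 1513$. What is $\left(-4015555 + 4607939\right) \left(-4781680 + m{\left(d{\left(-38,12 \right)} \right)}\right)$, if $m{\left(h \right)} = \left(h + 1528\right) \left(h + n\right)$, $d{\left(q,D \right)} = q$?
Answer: $-1530678789120$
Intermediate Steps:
$m{\left(h \right)} = \left(1513 + h\right) \left(1528 + h\right)$ ($m{\left(h \right)} = \left(h + 1528\right) \left(h + 1513\right) = \left(1528 + h\right) \left(1513 + h\right) = \left(1513 + h\right) \left(1528 + h\right)$)
$\left(-4015555 + 4607939\right) \left(-4781680 + m{\left(d{\left(-38,12 \right)} \right)}\right) = \left(-4015555 + 4607939\right) \left(-4781680 + \left(2311864 + \left(-38\right)^{2} + 3041 \left(-38\right)\right)\right) = 592384 \left(-4781680 + \left(2311864 + 1444 - 115558\right)\right) = 592384 \left(-4781680 + 2197750\right) = 592384 \left(-2583930\right) = -1530678789120$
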